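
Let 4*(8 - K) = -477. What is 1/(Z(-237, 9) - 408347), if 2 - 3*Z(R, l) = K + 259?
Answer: -12/4901701 ≈ -2.4481e-6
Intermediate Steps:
K = 509/4 (K = 8 - ¼*(-477) = 8 + 477/4 = 509/4 ≈ 127.25)
Z(R, l) = -1537/12 (Z(R, l) = ⅔ - (509/4 + 259)/3 = ⅔ - ⅓*1545/4 = ⅔ - 515/4 = -1537/12)
1/(Z(-237, 9) - 408347) = 1/(-1537/12 - 408347) = 1/(-4901701/12) = -12/4901701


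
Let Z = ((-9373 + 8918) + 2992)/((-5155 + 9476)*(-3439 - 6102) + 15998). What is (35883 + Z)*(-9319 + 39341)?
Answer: 44395399305553624/41210663 ≈ 1.0773e+9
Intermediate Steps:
Z = -2537/41210663 (Z = (-455 + 2992)/(4321*(-9541) + 15998) = 2537/(-41226661 + 15998) = 2537/(-41210663) = 2537*(-1/41210663) = -2537/41210663 ≈ -6.1562e-5)
(35883 + Z)*(-9319 + 39341) = (35883 - 2537/41210663)*(-9319 + 39341) = (1478762217892/41210663)*30022 = 44395399305553624/41210663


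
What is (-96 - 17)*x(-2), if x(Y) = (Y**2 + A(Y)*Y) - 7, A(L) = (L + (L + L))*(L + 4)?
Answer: -2373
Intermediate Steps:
A(L) = 3*L*(4 + L) (A(L) = (L + 2*L)*(4 + L) = (3*L)*(4 + L) = 3*L*(4 + L))
x(Y) = -7 + Y**2 + 3*Y**2*(4 + Y) (x(Y) = (Y**2 + (3*Y*(4 + Y))*Y) - 7 = (Y**2 + 3*Y**2*(4 + Y)) - 7 = -7 + Y**2 + 3*Y**2*(4 + Y))
(-96 - 17)*x(-2) = (-96 - 17)*(-7 + 3*(-2)**3 + 13*(-2)**2) = -113*(-7 + 3*(-8) + 13*4) = -113*(-7 - 24 + 52) = -113*21 = -2373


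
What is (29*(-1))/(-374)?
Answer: 29/374 ≈ 0.077540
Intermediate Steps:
(29*(-1))/(-374) = -1/374*(-29) = 29/374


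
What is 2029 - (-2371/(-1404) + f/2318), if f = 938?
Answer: 3298255379/1627236 ≈ 2026.9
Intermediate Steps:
2029 - (-2371/(-1404) + f/2318) = 2029 - (-2371/(-1404) + 938/2318) = 2029 - (-2371*(-1/1404) + 938*(1/2318)) = 2029 - (2371/1404 + 469/1159) = 2029 - 1*3406465/1627236 = 2029 - 3406465/1627236 = 3298255379/1627236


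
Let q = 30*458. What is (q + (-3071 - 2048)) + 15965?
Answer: 24586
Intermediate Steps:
q = 13740
(q + (-3071 - 2048)) + 15965 = (13740 + (-3071 - 2048)) + 15965 = (13740 - 5119) + 15965 = 8621 + 15965 = 24586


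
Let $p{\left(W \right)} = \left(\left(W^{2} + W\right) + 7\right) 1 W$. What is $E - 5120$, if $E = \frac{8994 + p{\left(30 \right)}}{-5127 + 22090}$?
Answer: $- \frac{86813456}{16963} \approx -5117.8$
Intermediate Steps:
$p{\left(W \right)} = W \left(7 + W + W^{2}\right)$ ($p{\left(W \right)} = \left(\left(W + W^{2}\right) + 7\right) W = \left(7 + W + W^{2}\right) W = W \left(7 + W + W^{2}\right)$)
$E = \frac{37104}{16963}$ ($E = \frac{8994 + 30 \left(7 + 30 + 30^{2}\right)}{-5127 + 22090} = \frac{8994 + 30 \left(7 + 30 + 900\right)}{16963} = \left(8994 + 30 \cdot 937\right) \frac{1}{16963} = \left(8994 + 28110\right) \frac{1}{16963} = 37104 \cdot \frac{1}{16963} = \frac{37104}{16963} \approx 2.1873$)
$E - 5120 = \frac{37104}{16963} - 5120 = - \frac{86813456}{16963}$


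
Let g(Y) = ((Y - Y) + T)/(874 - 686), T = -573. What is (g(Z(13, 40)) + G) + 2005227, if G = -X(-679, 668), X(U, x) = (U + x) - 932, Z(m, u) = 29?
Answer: 377159387/188 ≈ 2.0062e+6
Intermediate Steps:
X(U, x) = -932 + U + x
g(Y) = -573/188 (g(Y) = ((Y - Y) - 573)/(874 - 686) = (0 - 573)/188 = -573*1/188 = -573/188)
G = 943 (G = -(-932 - 679 + 668) = -1*(-943) = 943)
(g(Z(13, 40)) + G) + 2005227 = (-573/188 + 943) + 2005227 = 176711/188 + 2005227 = 377159387/188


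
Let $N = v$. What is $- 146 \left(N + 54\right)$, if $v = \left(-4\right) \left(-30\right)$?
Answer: $-25404$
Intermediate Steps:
$v = 120$
$N = 120$
$- 146 \left(N + 54\right) = - 146 \left(120 + 54\right) = \left(-146\right) 174 = -25404$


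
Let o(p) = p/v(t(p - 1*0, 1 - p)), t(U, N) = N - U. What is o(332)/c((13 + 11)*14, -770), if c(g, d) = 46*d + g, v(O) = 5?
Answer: -83/43855 ≈ -0.0018926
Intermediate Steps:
c(g, d) = g + 46*d
o(p) = p/5
o(332)/c((13 + 11)*14, -770) = ((⅕)*332)/((13 + 11)*14 + 46*(-770)) = 332/(5*(24*14 - 35420)) = 332/(5*(336 - 35420)) = (332/5)/(-35084) = (332/5)*(-1/35084) = -83/43855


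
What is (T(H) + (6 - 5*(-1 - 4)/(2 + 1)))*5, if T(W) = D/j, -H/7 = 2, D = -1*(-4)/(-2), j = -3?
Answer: 75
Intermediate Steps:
D = -2 (D = 4*(-1/2) = -2)
H = -14 (H = -7*2 = -14)
T(W) = 2/3 (T(W) = -2/(-3) = -2*(-1/3) = 2/3)
(T(H) + (6 - 5*(-1 - 4)/(2 + 1)))*5 = (2/3 + (6 - 5*(-1 - 4)/(2 + 1)))*5 = (2/3 + (6 - (-25)/3))*5 = (2/3 + (6 - 5*(-5/3)))*5 = (2/3 + (6 + 25/3))*5 = (2/3 + 43/3)*5 = 15*5 = 75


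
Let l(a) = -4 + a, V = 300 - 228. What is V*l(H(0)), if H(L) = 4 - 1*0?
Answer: 0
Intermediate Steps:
H(L) = 4 (H(L) = 4 + 0 = 4)
V = 72
V*l(H(0)) = 72*(-4 + 4) = 72*0 = 0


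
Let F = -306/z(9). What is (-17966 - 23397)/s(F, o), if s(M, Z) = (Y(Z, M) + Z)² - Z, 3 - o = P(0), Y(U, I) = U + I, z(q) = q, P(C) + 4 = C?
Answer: -41363/393 ≈ -105.25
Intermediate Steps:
P(C) = -4 + C
Y(U, I) = I + U
o = 7 (o = 3 - (-4 + 0) = 3 - 1*(-4) = 3 + 4 = 7)
F = -34 (F = -306/9 = -306*⅑ = -34)
s(M, Z) = (M + 2*Z)² - Z (s(M, Z) = ((M + Z) + Z)² - Z = (M + 2*Z)² - Z)
(-17966 - 23397)/s(F, o) = (-17966 - 23397)/((-34 + 2*7)² - 1*7) = -41363/((-34 + 14)² - 7) = -41363/((-20)² - 7) = -41363/(400 - 7) = -41363/393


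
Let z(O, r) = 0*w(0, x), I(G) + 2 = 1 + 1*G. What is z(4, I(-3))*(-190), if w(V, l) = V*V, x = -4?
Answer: 0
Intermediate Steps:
w(V, l) = V²
I(G) = -1 + G (I(G) = -2 + (1 + 1*G) = -2 + (1 + G) = -1 + G)
z(O, r) = 0 (z(O, r) = 0*0² = 0*0 = 0)
z(4, I(-3))*(-190) = 0*(-190) = 0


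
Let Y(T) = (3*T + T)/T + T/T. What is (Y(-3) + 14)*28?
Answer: 532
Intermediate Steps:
Y(T) = 5 (Y(T) = (4*T)/T + 1 = 4 + 1 = 5)
(Y(-3) + 14)*28 = (5 + 14)*28 = 19*28 = 532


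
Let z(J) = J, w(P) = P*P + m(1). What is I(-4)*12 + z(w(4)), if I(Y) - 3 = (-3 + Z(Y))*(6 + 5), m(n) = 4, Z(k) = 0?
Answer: -340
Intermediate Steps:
w(P) = 4 + P² (w(P) = P*P + 4 = P² + 4 = 4 + P²)
I(Y) = -30 (I(Y) = 3 + (-3 + 0)*(6 + 5) = 3 - 3*11 = 3 - 33 = -30)
I(-4)*12 + z(w(4)) = -30*12 + (4 + 4²) = -360 + (4 + 16) = -360 + 20 = -340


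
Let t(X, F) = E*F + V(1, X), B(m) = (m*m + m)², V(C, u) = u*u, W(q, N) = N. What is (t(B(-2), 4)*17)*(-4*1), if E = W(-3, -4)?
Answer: 0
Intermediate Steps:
E = -4
V(C, u) = u²
B(m) = (m + m²)² (B(m) = (m² + m)² = (m + m²)²)
t(X, F) = X² - 4*F (t(X, F) = -4*F + X² = X² - 4*F)
(t(B(-2), 4)*17)*(-4*1) = ((((-2)²*(1 - 2)²)² - 4*4)*17)*(-4*1) = (((4*(-1)²)² - 16)*17)*(-4) = (((4*1)² - 16)*17)*(-4) = ((4² - 16)*17)*(-4) = ((16 - 16)*17)*(-4) = (0*17)*(-4) = 0*(-4) = 0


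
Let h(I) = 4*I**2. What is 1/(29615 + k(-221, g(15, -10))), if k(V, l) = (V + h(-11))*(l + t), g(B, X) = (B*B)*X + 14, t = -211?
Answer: -1/613946 ≈ -1.6288e-6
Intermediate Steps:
g(B, X) = 14 + X*B**2 (g(B, X) = B**2*X + 14 = X*B**2 + 14 = 14 + X*B**2)
k(V, l) = (-211 + l)*(484 + V) (k(V, l) = (V + 4*(-11)**2)*(l - 211) = (V + 4*121)*(-211 + l) = (V + 484)*(-211 + l) = (484 + V)*(-211 + l) = (-211 + l)*(484 + V))
1/(29615 + k(-221, g(15, -10))) = 1/(29615 + (-102124 - 211*(-221) + 484*(14 - 10*15**2) - 221*(14 - 10*15**2))) = 1/(29615 + (-102124 + 46631 + 484*(14 - 10*225) - 221*(14 - 10*225))) = 1/(29615 + (-102124 + 46631 + 484*(14 - 2250) - 221*(14 - 2250))) = 1/(29615 + (-102124 + 46631 + 484*(-2236) - 221*(-2236))) = 1/(29615 + (-102124 + 46631 - 1082224 + 494156)) = 1/(29615 - 643561) = 1/(-613946) = -1/613946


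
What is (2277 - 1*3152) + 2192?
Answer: 1317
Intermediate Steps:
(2277 - 1*3152) + 2192 = (2277 - 3152) + 2192 = -875 + 2192 = 1317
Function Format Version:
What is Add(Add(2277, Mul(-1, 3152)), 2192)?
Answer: 1317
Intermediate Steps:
Add(Add(2277, Mul(-1, 3152)), 2192) = Add(Add(2277, -3152), 2192) = Add(-875, 2192) = 1317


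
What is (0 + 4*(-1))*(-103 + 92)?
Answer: 44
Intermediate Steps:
(0 + 4*(-1))*(-103 + 92) = (0 - 4)*(-11) = -4*(-11) = 44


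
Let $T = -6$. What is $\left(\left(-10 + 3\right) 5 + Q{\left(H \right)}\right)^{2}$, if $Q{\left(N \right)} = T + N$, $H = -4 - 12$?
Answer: $3249$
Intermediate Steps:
$H = -16$ ($H = -4 - 12 = -16$)
$Q{\left(N \right)} = -6 + N$
$\left(\left(-10 + 3\right) 5 + Q{\left(H \right)}\right)^{2} = \left(\left(-10 + 3\right) 5 - 22\right)^{2} = \left(\left(-7\right) 5 - 22\right)^{2} = \left(-35 - 22\right)^{2} = \left(-57\right)^{2} = 3249$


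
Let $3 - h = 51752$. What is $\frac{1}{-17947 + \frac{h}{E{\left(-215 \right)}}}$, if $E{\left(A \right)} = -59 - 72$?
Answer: $- \frac{131}{2299308} \approx -5.6974 \cdot 10^{-5}$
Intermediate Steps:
$E{\left(A \right)} = -131$
$h = -51749$ ($h = 3 - 51752 = -51749$)
$\frac{1}{-17947 + \frac{h}{E{\left(-215 \right)}}} = \frac{1}{-17947 - \frac{51749}{-131}} = \frac{1}{-17947 - - \frac{51749}{131}} = \frac{1}{-17947 + \frac{51749}{131}} = \frac{1}{- \frac{2299308}{131}} = - \frac{131}{2299308}$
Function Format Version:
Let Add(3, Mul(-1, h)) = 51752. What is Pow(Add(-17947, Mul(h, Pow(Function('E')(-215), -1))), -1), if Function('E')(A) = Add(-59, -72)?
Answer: Rational(-131, 2299308) ≈ -5.6974e-5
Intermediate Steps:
Function('E')(A) = -131
h = -51749 (h = Add(3, Mul(-1, 51752)) = Add(3, -51752) = -51749)
Pow(Add(-17947, Mul(h, Pow(Function('E')(-215), -1))), -1) = Pow(Add(-17947, Mul(-51749, Pow(-131, -1))), -1) = Pow(Add(-17947, Mul(-51749, Rational(-1, 131))), -1) = Pow(Add(-17947, Rational(51749, 131)), -1) = Pow(Rational(-2299308, 131), -1) = Rational(-131, 2299308)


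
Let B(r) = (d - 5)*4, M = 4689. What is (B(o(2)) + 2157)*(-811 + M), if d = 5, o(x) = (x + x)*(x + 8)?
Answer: 8364846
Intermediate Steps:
o(x) = 2*x*(8 + x) (o(x) = (2*x)*(8 + x) = 2*x*(8 + x))
B(r) = 0 (B(r) = (5 - 5)*4 = 0*4 = 0)
(B(o(2)) + 2157)*(-811 + M) = (0 + 2157)*(-811 + 4689) = 2157*3878 = 8364846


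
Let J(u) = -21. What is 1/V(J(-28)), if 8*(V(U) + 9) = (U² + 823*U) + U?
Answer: -8/16935 ≈ -0.00047239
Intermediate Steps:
V(U) = -9 + 103*U + U²/8 (V(U) = -9 + ((U² + 823*U) + U)/8 = -9 + (U² + 824*U)/8 = -9 + (103*U + U²/8) = -9 + 103*U + U²/8)
1/V(J(-28)) = 1/(-9 + 103*(-21) + (⅛)*(-21)²) = 1/(-9 - 2163 + (⅛)*441) = 1/(-9 - 2163 + 441/8) = 1/(-16935/8) = -8/16935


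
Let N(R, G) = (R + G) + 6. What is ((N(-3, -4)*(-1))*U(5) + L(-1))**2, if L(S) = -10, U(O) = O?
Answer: 25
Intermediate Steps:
N(R, G) = 6 + G + R (N(R, G) = (G + R) + 6 = 6 + G + R)
((N(-3, -4)*(-1))*U(5) + L(-1))**2 = (((6 - 4 - 3)*(-1))*5 - 10)**2 = (-1*(-1)*5 - 10)**2 = (1*5 - 10)**2 = (5 - 10)**2 = (-5)**2 = 25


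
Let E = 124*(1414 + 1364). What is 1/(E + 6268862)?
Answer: 1/6613334 ≈ 1.5121e-7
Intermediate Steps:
E = 344472 (E = 124*2778 = 344472)
1/(E + 6268862) = 1/(344472 + 6268862) = 1/6613334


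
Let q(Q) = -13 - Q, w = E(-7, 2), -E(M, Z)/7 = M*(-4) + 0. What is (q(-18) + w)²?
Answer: 36481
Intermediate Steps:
E(M, Z) = 28*M (E(M, Z) = -7*(M*(-4) + 0) = -7*(-4*M + 0) = -(-28)*M = 28*M)
w = -196 (w = 28*(-7) = -196)
(q(-18) + w)² = ((-13 - 1*(-18)) - 196)² = ((-13 + 18) - 196)² = (5 - 196)² = (-191)² = 36481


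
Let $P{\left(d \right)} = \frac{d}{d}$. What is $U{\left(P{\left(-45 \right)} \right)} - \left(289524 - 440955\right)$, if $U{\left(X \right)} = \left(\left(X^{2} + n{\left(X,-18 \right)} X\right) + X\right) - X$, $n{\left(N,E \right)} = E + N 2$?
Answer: $151416$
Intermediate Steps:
$n{\left(N,E \right)} = E + 2 N$
$P{\left(d \right)} = 1$
$U{\left(X \right)} = X^{2} + X \left(-18 + 2 X\right)$ ($U{\left(X \right)} = \left(\left(X^{2} + \left(-18 + 2 X\right) X\right) + X\right) - X = \left(\left(X^{2} + X \left(-18 + 2 X\right)\right) + X\right) - X = \left(X + X^{2} + X \left(-18 + 2 X\right)\right) - X = X^{2} + X \left(-18 + 2 X\right)$)
$U{\left(P{\left(-45 \right)} \right)} - \left(289524 - 440955\right) = 3 \cdot 1 \left(-6 + 1\right) - \left(289524 - 440955\right) = 3 \cdot 1 \left(-5\right) - -151431 = -15 + 151431 = 151416$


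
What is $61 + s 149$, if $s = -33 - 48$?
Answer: $-12008$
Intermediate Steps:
$s = -81$ ($s = -33 - 48 = -81$)
$61 + s 149 = 61 - 12069 = -12008$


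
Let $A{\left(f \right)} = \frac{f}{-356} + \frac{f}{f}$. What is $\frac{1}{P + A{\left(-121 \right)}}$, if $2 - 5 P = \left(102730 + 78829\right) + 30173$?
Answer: $- \frac{356}{15074699} \approx -2.3616 \cdot 10^{-5}$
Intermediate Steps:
$A{\left(f \right)} = 1 - \frac{f}{356}$ ($A{\left(f \right)} = f \left(- \frac{1}{356}\right) + 1 = - \frac{f}{356} + 1 = 1 - \frac{f}{356}$)
$P = -42346$ ($P = \frac{2}{5} - \frac{\left(102730 + 78829\right) + 30173}{5} = \frac{2}{5} - \frac{181559 + 30173}{5} = \frac{2}{5} - \frac{211732}{5} = -42346$)
$\frac{1}{P + A{\left(-121 \right)}} = \frac{1}{-42346 + \left(1 - - \frac{121}{356}\right)} = \frac{1}{-42346 + \left(1 + \frac{121}{356}\right)} = \frac{1}{-42346 + \frac{477}{356}} = \frac{1}{- \frac{15074699}{356}} = - \frac{356}{15074699}$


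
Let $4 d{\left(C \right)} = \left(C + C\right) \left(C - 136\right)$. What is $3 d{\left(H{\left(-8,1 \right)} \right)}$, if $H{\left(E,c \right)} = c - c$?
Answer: $0$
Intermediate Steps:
$H{\left(E,c \right)} = 0$
$d{\left(C \right)} = \frac{C \left(-136 + C\right)}{2}$ ($d{\left(C \right)} = \frac{\left(C + C\right) \left(C - 136\right)}{4} = \frac{2 C \left(-136 + C\right)}{4} = \frac{C \left(-136 + C\right)}{2}$)
$3 d{\left(H{\left(-8,1 \right)} \right)} = 3 \cdot \frac{1}{2} \cdot 0 \left(-136 + 0\right) = 3 \cdot \frac{1}{2} \cdot 0 \left(-136\right) = 3 \cdot 0 = 0$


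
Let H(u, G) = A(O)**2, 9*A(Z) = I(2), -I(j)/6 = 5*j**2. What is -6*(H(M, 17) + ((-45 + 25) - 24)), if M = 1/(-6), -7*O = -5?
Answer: -2408/3 ≈ -802.67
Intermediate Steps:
O = 5/7 (O = -1/7*(-5) = 5/7 ≈ 0.71429)
M = -1/6 ≈ -0.16667
I(j) = -30*j**2
A(Z) = -40/3 (A(Z) = (-30*2**2)/9 = (-30*4)/9 = (1/9)*(-120) = -40/3)
H(u, G) = 1600/9 (H(u, G) = (-40/3)**2 = 1600/9)
-6*(H(M, 17) + ((-45 + 25) - 24)) = -6*(1600/9 + ((-45 + 25) - 24)) = -6*(1600/9 + (-20 - 24)) = -6*(1600/9 - 44) = -6*1204/9 = -2408/3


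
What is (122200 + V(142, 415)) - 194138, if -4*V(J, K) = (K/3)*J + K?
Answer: -923431/12 ≈ -76953.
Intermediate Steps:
V(J, K) = -K/4 - J*K/12 (V(J, K) = -((K/3)*J + K)/4 = -(J*K/3 + K)/4 = -(K + J*K/3)/4 = -K/4 - J*K/12)
(122200 + V(142, 415)) - 194138 = (122200 - 1/12*415*(3 + 142)) - 194138 = (122200 - 1/12*415*145) - 194138 = (122200 - 60175/12) - 194138 = 1406225/12 - 194138 = -923431/12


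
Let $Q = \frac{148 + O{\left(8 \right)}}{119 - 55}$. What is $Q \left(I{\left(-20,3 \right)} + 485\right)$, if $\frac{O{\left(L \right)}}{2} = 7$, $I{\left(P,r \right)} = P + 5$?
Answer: $\frac{19035}{16} \approx 1189.7$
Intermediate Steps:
$I{\left(P,r \right)} = 5 + P$
$O{\left(L \right)} = 14$ ($O{\left(L \right)} = 2 \cdot 7 = 14$)
$Q = \frac{81}{32}$ ($Q = \frac{148 + 14}{119 - 55} = \frac{162}{64} = 162 \cdot \frac{1}{64} = \frac{81}{32} \approx 2.5313$)
$Q \left(I{\left(-20,3 \right)} + 485\right) = \frac{81 \left(\left(5 - 20\right) + 485\right)}{32} = \frac{81 \left(-15 + 485\right)}{32} = \frac{81}{32} \cdot 470 = \frac{19035}{16}$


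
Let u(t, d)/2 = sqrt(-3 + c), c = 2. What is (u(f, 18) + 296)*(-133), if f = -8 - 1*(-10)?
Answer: -39368 - 266*I ≈ -39368.0 - 266.0*I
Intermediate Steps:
f = 2 (f = -8 + 10 = 2)
u(t, d) = 2*I (u(t, d) = 2*sqrt(-3 + 2) = 2*sqrt(-1) = 2*I)
(u(f, 18) + 296)*(-133) = (2*I + 296)*(-133) = (296 + 2*I)*(-133) = -39368 - 266*I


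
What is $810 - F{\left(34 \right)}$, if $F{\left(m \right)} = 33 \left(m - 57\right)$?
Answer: $1569$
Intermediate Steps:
$F{\left(m \right)} = -1881 + 33 m$ ($F{\left(m \right)} = 33 \left(-57 + m\right) = -1881 + 33 m$)
$810 - F{\left(34 \right)} = 810 - \left(-1881 + 33 \cdot 34\right) = 810 - \left(-1881 + 1122\right) = 810 - -759 = 810 + 759 = 1569$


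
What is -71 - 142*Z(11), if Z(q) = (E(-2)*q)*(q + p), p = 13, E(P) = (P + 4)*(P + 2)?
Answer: -71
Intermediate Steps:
E(P) = (2 + P)*(4 + P) (E(P) = (4 + P)*(2 + P) = (2 + P)*(4 + P))
Z(q) = 0 (Z(q) = ((8 + (-2)² + 6*(-2))*q)*(q + 13) = ((8 + 4 - 12)*q)*(13 + q) = (0*q)*(13 + q) = 0*(13 + q) = 0)
-71 - 142*Z(11) = -71 - 142*0 = -71 + 0 = -71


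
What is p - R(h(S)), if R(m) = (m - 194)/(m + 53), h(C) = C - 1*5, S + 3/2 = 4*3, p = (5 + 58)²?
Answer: 35750/9 ≈ 3972.2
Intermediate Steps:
p = 3969 (p = 63² = 3969)
S = 21/2 (S = -3/2 + 4*3 = -3/2 + 12 = 21/2 ≈ 10.500)
h(C) = -5 + C (h(C) = C - 5 = -5 + C)
R(m) = (-194 + m)/(53 + m)
p - R(h(S)) = 3969 - (-194 + (-5 + 21/2))/(53 + (-5 + 21/2)) = 3969 - (-194 + 11/2)/(53 + 11/2) = 3969 - (-377)/(117/2*2) = 3969 - 2*(-377)/(117*2) = 3969 - 1*(-29/9) = 3969 + 29/9 = 35750/9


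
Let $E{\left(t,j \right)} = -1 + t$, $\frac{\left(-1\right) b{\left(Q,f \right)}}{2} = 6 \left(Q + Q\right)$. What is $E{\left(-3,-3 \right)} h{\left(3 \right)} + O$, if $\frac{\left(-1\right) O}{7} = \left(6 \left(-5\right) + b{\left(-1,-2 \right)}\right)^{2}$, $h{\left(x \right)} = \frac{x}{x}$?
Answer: $-256$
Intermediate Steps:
$b{\left(Q,f \right)} = - 24 Q$ ($b{\left(Q,f \right)} = - 2 \cdot 6 \left(Q + Q\right) = - 2 \cdot 6 \cdot 2 Q = - 2 \cdot 12 Q = - 24 Q$)
$h{\left(x \right)} = 1$
$O = -252$ ($O = - 7 \left(6 \left(-5\right) - -24\right)^{2} = - 7 \left(-30 + 24\right)^{2} = - 7 \left(-6\right)^{2} = \left(-7\right) 36 = -252$)
$E{\left(-3,-3 \right)} h{\left(3 \right)} + O = \left(-1 - 3\right) 1 - 252 = \left(-4\right) 1 - 252 = -4 - 252 = -256$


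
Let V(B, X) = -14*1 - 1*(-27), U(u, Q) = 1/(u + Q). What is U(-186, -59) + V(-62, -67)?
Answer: 3184/245 ≈ 12.996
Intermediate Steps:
U(u, Q) = 1/(Q + u)
V(B, X) = 13 (V(B, X) = -14 + 27 = 13)
U(-186, -59) + V(-62, -67) = 1/(-59 - 186) + 13 = 1/(-245) + 13 = -1/245 + 13 = 3184/245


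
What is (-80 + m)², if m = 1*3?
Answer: 5929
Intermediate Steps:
m = 3
(-80 + m)² = (-80 + 3)² = (-77)² = 5929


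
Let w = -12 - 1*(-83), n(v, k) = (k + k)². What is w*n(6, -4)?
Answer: 4544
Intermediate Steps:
n(v, k) = 4*k² (n(v, k) = (2*k)² = 4*k²)
w = 71 (w = -12 + 83 = 71)
w*n(6, -4) = 71*(4*(-4)²) = 71*(4*16) = 71*64 = 4544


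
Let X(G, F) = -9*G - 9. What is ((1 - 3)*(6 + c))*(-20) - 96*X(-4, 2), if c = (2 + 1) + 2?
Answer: -2152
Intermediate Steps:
c = 5 (c = 3 + 2 = 5)
X(G, F) = -9 - 9*G
((1 - 3)*(6 + c))*(-20) - 96*X(-4, 2) = ((1 - 3)*(6 + 5))*(-20) - 96*(-9 - 9*(-4)) = -2*11*(-20) - 96*(-9 + 36) = -22*(-20) - 96*27 = 440 - 2592 = -2152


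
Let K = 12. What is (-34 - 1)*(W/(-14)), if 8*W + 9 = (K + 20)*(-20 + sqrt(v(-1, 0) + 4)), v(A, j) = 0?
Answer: -2925/16 ≈ -182.81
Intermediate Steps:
W = -585/8 (W = -9/8 + ((12 + 20)*(-20 + sqrt(0 + 4)))/8 = -9/8 + (32*(-20 + sqrt(4)))/8 = -9/8 + (32*(-20 + 2))/8 = -9/8 + (32*(-18))/8 = -9/8 + (1/8)*(-576) = -9/8 - 72 = -585/8 ≈ -73.125)
(-34 - 1)*(W/(-14)) = (-34 - 1)*(-585/8/(-14)) = -(-20475)*(-1)/(8*14) = -35*585/112 = -2925/16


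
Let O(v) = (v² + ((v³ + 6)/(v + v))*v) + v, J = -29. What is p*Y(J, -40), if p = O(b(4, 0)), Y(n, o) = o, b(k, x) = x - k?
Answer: 680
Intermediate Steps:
O(v) = 3 + v + v² + v³/2 (O(v) = (v² + ((6 + v³)/((2*v)))*v) + v = (v² + ((6 + v³)*(1/(2*v)))*v) + v = (v² + ((6 + v³)/(2*v))*v) + v = (v² + (3 + v³/2)) + v = (3 + v² + v³/2) + v = 3 + v + v² + v³/2)
p = -17 (p = 3 + (0 - 1*4) + (0 - 1*4)² + (0 - 1*4)³/2 = 3 + (0 - 4) + (0 - 4)² + (0 - 4)³/2 = 3 - 4 + (-4)² + (½)*(-4)³ = 3 - 4 + 16 + (½)*(-64) = 3 - 4 + 16 - 32 = -17)
p*Y(J, -40) = -17*(-40) = 680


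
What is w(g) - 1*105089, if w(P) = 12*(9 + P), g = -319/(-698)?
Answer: -36636455/349 ≈ -1.0498e+5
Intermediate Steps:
g = 319/698 (g = -319*(-1/698) = 319/698 ≈ 0.45702)
w(P) = 108 + 12*P
w(g) - 1*105089 = (108 + 12*(319/698)) - 1*105089 = (108 + 1914/349) - 105089 = 39606/349 - 105089 = -36636455/349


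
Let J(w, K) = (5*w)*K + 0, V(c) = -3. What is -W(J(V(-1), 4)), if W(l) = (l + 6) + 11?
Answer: 43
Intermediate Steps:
J(w, K) = 5*K*w (J(w, K) = 5*K*w + 0 = 5*K*w)
W(l) = 17 + l (W(l) = (6 + l) + 11 = 17 + l)
-W(J(V(-1), 4)) = -(17 + 5*4*(-3)) = -(17 - 60) = -1*(-43) = 43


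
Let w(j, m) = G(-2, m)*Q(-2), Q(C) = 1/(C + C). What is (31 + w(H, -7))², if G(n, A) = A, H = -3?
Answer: 17161/16 ≈ 1072.6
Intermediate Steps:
Q(C) = 1/(2*C)
w(j, m) = -m/4 (w(j, m) = m*((½)/(-2)) = m*((½)*(-½)) = m*(-¼) = -m/4)
(31 + w(H, -7))² = (31 - ¼*(-7))² = (31 + 7/4)² = (131/4)² = 17161/16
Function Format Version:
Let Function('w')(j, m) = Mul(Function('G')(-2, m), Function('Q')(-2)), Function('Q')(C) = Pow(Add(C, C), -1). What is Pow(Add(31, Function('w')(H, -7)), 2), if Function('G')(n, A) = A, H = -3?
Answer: Rational(17161, 16) ≈ 1072.6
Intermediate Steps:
Function('Q')(C) = Mul(Rational(1, 2), Pow(C, -1)) (Function('Q')(C) = Pow(Mul(2, C), -1) = Mul(Rational(1, 2), Pow(C, -1)))
Function('w')(j, m) = Mul(Rational(-1, 4), m) (Function('w')(j, m) = Mul(m, Mul(Rational(1, 2), Pow(-2, -1))) = Mul(m, Mul(Rational(1, 2), Rational(-1, 2))) = Mul(m, Rational(-1, 4)) = Mul(Rational(-1, 4), m))
Pow(Add(31, Function('w')(H, -7)), 2) = Pow(Add(31, Mul(Rational(-1, 4), -7)), 2) = Pow(Add(31, Rational(7, 4)), 2) = Pow(Rational(131, 4), 2) = Rational(17161, 16)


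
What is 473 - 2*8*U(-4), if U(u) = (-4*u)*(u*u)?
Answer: -3623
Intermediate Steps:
U(u) = -4*u³ (U(u) = (-4*u)*u² = -4*u³)
473 - 2*8*U(-4) = 473 - 2*8*(-4*(-4)³) = 473 - 16*(-4*(-64)) = 473 - 16*256 = 473 - 1*4096 = 473 - 4096 = -3623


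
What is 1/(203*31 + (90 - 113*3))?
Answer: 1/6044 ≈ 0.00016545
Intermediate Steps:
1/(203*31 + (90 - 113*3)) = 1/(6293 + (90 - 339)) = 1/(6293 - 249) = 1/6044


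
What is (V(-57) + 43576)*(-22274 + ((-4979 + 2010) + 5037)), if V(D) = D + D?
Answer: -878193172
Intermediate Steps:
V(D) = 2*D
(V(-57) + 43576)*(-22274 + ((-4979 + 2010) + 5037)) = (2*(-57) + 43576)*(-22274 + ((-4979 + 2010) + 5037)) = (-114 + 43576)*(-22274 + (-2969 + 5037)) = 43462*(-22274 + 2068) = 43462*(-20206) = -878193172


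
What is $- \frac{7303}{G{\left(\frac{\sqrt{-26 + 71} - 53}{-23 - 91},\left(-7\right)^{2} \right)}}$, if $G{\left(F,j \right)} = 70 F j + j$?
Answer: $- \frac{795910152}{176430331} - \frac{6244065 \sqrt{5}}{25204333} \approx -5.0651$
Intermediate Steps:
$G{\left(F,j \right)} = j + 70 F j$ ($G{\left(F,j \right)} = 70 F j + j = j + 70 F j$)
$- \frac{7303}{G{\left(\frac{\sqrt{-26 + 71} - 53}{-23 - 91},\left(-7\right)^{2} \right)}} = - \frac{7303}{\left(-7\right)^{2} \left(1 + 70 \frac{\sqrt{-26 + 71} - 53}{-23 - 91}\right)} = - \frac{7303}{49 \left(1 + 70 \frac{\sqrt{45} - 53}{-114}\right)} = - \frac{7303}{49 \left(1 + 70 \left(3 \sqrt{5} - 53\right) \left(- \frac{1}{114}\right)\right)} = - \frac{7303}{49 \left(1 + 70 \left(-53 + 3 \sqrt{5}\right) \left(- \frac{1}{114}\right)\right)} = - \frac{7303}{49 \left(1 + 70 \left(\frac{53}{114} - \frac{\sqrt{5}}{38}\right)\right)} = - \frac{7303}{49 \left(1 + \left(\frac{1855}{57} - \frac{35 \sqrt{5}}{19}\right)\right)} = - \frac{7303}{49 \left(\frac{1912}{57} - \frac{35 \sqrt{5}}{19}\right)} = - \frac{7303}{\frac{93688}{57} - \frac{1715 \sqrt{5}}{19}}$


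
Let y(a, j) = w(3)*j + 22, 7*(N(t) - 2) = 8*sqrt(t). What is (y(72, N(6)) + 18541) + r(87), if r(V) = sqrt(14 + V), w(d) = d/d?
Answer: 18565 + sqrt(101) + 8*sqrt(6)/7 ≈ 18578.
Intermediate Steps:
N(t) = 2 + 8*sqrt(t)/7 (N(t) = 2 + (8*sqrt(t))/7 = 2 + 8*sqrt(t)/7)
w(d) = 1
y(a, j) = 22 + j (y(a, j) = 1*j + 22 = j + 22 = 22 + j)
(y(72, N(6)) + 18541) + r(87) = ((22 + (2 + 8*sqrt(6)/7)) + 18541) + sqrt(14 + 87) = ((24 + 8*sqrt(6)/7) + 18541) + sqrt(101) = (18565 + 8*sqrt(6)/7) + sqrt(101) = 18565 + sqrt(101) + 8*sqrt(6)/7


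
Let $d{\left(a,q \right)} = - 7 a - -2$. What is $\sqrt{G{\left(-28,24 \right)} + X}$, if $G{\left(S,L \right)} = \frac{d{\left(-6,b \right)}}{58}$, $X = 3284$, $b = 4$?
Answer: $\frac{\sqrt{2762482}}{29} \approx 57.313$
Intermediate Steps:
$d{\left(a,q \right)} = 2 - 7 a$ ($d{\left(a,q \right)} = - 7 a + \left(-3 + 5\right) = - 7 a + 2 = 2 - 7 a$)
$G{\left(S,L \right)} = \frac{22}{29}$ ($G{\left(S,L \right)} = \frac{2 - -42}{58} = \left(2 + 42\right) \frac{1}{58} = 44 \cdot \frac{1}{58} = \frac{22}{29}$)
$\sqrt{G{\left(-28,24 \right)} + X} = \sqrt{\frac{22}{29} + 3284} = \sqrt{\frac{95258}{29}} = \frac{\sqrt{2762482}}{29}$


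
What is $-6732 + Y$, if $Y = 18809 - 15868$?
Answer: $-3791$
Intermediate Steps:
$Y = 2941$
$-6732 + Y = -6732 + 2941 = -3791$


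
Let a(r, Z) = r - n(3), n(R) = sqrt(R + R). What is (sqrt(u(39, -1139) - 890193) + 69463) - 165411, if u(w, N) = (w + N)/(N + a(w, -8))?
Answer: -95948 + I*sqrt(979211200 + 890193*sqrt(6))/sqrt(1100 + sqrt(6)) ≈ -95948.0 + 943.5*I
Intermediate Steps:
n(R) = sqrt(2)*sqrt(R) (n(R) = sqrt(2*R) = sqrt(2)*sqrt(R))
a(r, Z) = r - sqrt(6) (a(r, Z) = r - sqrt(2)*sqrt(3) = r - sqrt(6))
u(w, N) = (N + w)/(N + w - sqrt(6)) (u(w, N) = (w + N)/(N + (w - sqrt(6))) = (N + w)/(N + w - sqrt(6)))
(sqrt(u(39, -1139) - 890193) + 69463) - 165411 = (sqrt((-1139 + 39)/(-1139 + 39 - sqrt(6)) - 890193) + 69463) - 165411 = (sqrt(-1100/(-1100 - sqrt(6)) - 890193) + 69463) - 165411 = (sqrt(-890193 - 1100/(-1100 - sqrt(6))) + 69463) - 165411 = (69463 + sqrt(-890193 - 1100/(-1100 - sqrt(6)))) - 165411 = -95948 + sqrt(-890193 - 1100/(-1100 - sqrt(6)))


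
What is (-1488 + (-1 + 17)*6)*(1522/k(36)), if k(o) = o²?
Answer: -44138/27 ≈ -1634.7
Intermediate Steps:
(-1488 + (-1 + 17)*6)*(1522/k(36)) = (-1488 + (-1 + 17)*6)*(1522/(36²)) = (-1488 + 16*6)*(1522/1296) = (-1488 + 96)*(1522*(1/1296)) = -1392*761/648 = -44138/27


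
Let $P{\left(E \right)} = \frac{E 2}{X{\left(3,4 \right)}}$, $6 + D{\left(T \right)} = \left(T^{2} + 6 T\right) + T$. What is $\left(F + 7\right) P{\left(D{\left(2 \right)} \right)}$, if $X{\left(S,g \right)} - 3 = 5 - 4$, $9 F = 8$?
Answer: $\frac{142}{3} \approx 47.333$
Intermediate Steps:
$F = \frac{8}{9}$ ($F = \frac{1}{9} \cdot 8 = \frac{8}{9} \approx 0.88889$)
$D{\left(T \right)} = -6 + T^{2} + 7 T$ ($D{\left(T \right)} = -6 + \left(\left(T^{2} + 6 T\right) + T\right) = -6 + \left(T^{2} + 7 T\right) = -6 + T^{2} + 7 T$)
$X{\left(S,g \right)} = 4$ ($X{\left(S,g \right)} = 3 + \left(5 - 4\right) = 3 + 1 = 4$)
$P{\left(E \right)} = \frac{E}{2}$ ($P{\left(E \right)} = \frac{E 2}{4} = 2 E \frac{1}{4} = \frac{E}{2}$)
$\left(F + 7\right) P{\left(D{\left(2 \right)} \right)} = \left(\frac{8}{9} + 7\right) \frac{-6 + 2^{2} + 7 \cdot 2}{2} = \frac{71 \frac{-6 + 4 + 14}{2}}{9} = \frac{71 \cdot \frac{1}{2} \cdot 12}{9} = \frac{71}{9} \cdot 6 = \frac{142}{3}$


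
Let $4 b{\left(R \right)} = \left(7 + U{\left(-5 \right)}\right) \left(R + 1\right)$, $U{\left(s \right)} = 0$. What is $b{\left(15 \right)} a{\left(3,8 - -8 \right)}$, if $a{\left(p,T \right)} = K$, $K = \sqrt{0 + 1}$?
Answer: $28$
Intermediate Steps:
$K = 1$ ($K = \sqrt{1} = 1$)
$a{\left(p,T \right)} = 1$
$b{\left(R \right)} = \frac{7}{4} + \frac{7 R}{4}$ ($b{\left(R \right)} = \frac{\left(7 + 0\right) \left(R + 1\right)}{4} = \frac{7 \left(1 + R\right)}{4} = \frac{7 + 7 R}{4} = \frac{7}{4} + \frac{7 R}{4}$)
$b{\left(15 \right)} a{\left(3,8 - -8 \right)} = \left(\frac{7}{4} + \frac{7}{4} \cdot 15\right) 1 = \left(\frac{7}{4} + \frac{105}{4}\right) 1 = 28 \cdot 1 = 28$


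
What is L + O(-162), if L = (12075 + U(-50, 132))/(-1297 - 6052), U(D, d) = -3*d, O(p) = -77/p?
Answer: -1326125/1190538 ≈ -1.1139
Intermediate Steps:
L = -11679/7349 (L = (12075 - 3*132)/(-1297 - 6052) = (12075 - 396)/(-7349) = 11679*(-1/7349) = -11679/7349 ≈ -1.5892)
L + O(-162) = -11679/7349 - 77/(-162) = -11679/7349 - 77*(-1/162) = -11679/7349 + 77/162 = -1326125/1190538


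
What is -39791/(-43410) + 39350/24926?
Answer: 1350006983/541018830 ≈ 2.4953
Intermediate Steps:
-39791/(-43410) + 39350/24926 = -39791*(-1/43410) + 39350*(1/24926) = 39791/43410 + 19675/12463 = 1350006983/541018830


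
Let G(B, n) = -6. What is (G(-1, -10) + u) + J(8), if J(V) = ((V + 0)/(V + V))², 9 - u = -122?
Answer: 501/4 ≈ 125.25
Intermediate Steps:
u = 131 (u = 9 - 1*(-122) = 9 + 122 = 131)
J(V) = ¼ (J(V) = (V/((2*V)))² = (V*(1/(2*V)))² = (½)² = ¼)
(G(-1, -10) + u) + J(8) = (-6 + 131) + ¼ = 125 + ¼ = 501/4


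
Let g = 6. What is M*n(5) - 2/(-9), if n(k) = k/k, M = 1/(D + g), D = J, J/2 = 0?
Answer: 7/18 ≈ 0.38889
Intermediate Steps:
J = 0 (J = 2*0 = 0)
D = 0
M = ⅙ (M = 1/(0 + 6) = 1/6 = ⅙ ≈ 0.16667)
n(k) = 1
M*n(5) - 2/(-9) = (⅙)*1 - 2/(-9) = ⅙ - 2*(-⅑) = ⅙ + 2/9 = 7/18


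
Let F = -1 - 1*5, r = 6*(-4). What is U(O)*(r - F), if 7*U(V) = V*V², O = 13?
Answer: -39546/7 ≈ -5649.4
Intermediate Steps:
r = -24
F = -6 (F = -1 - 5 = -6)
U(V) = V³/7 (U(V) = (V*V²)/7 = V³/7)
U(O)*(r - F) = ((⅐)*13³)*(-24 - 1*(-6)) = ((⅐)*2197)*(-24 + 6) = (2197/7)*(-18) = -39546/7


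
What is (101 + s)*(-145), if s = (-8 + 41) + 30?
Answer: -23780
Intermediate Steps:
s = 63 (s = 33 + 30 = 63)
(101 + s)*(-145) = (101 + 63)*(-145) = 164*(-145) = -23780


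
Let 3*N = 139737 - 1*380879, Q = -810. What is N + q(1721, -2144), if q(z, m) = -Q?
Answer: -238712/3 ≈ -79571.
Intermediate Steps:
q(z, m) = 810 (q(z, m) = -1*(-810) = 810)
N = -241142/3 (N = (139737 - 1*380879)/3 = (139737 - 380879)/3 = (⅓)*(-241142) = -241142/3 ≈ -80381.)
N + q(1721, -2144) = -241142/3 + 810 = -238712/3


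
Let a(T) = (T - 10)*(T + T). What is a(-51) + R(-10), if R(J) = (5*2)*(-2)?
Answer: 6202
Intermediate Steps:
a(T) = 2*T*(-10 + T) (a(T) = (-10 + T)*(2*T) = 2*T*(-10 + T))
R(J) = -20 (R(J) = 10*(-2) = -20)
a(-51) + R(-10) = 2*(-51)*(-10 - 51) - 20 = 2*(-51)*(-61) - 20 = 6222 - 20 = 6202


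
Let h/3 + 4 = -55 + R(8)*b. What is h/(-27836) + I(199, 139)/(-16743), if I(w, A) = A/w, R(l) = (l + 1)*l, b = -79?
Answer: 57440677333/92745571452 ≈ 0.61934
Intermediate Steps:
R(l) = l*(1 + l) (R(l) = (1 + l)*l = l*(1 + l))
h = -17241 (h = -12 + 3*(-55 + (8*(1 + 8))*(-79)) = -12 + 3*(-55 + (8*9)*(-79)) = -12 + 3*(-55 + 72*(-79)) = -12 + 3*(-55 - 5688) = -12 + 3*(-5743) = -12 - 17229 = -17241)
h/(-27836) + I(199, 139)/(-16743) = -17241/(-27836) + (139/199)/(-16743) = -17241*(-1/27836) + (139*(1/199))*(-1/16743) = 17241/27836 + (139/199)*(-1/16743) = 17241/27836 - 139/3331857 = 57440677333/92745571452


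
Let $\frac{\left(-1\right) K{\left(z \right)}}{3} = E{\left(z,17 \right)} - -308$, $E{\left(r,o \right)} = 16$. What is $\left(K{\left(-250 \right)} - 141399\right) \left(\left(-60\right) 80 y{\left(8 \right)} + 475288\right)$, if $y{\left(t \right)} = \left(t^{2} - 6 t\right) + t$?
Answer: $-51266088648$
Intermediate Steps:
$y{\left(t \right)} = t^{2} - 5 t$
$K{\left(z \right)} = -972$ ($K{\left(z \right)} = - 3 \left(16 - -308\right) = - 3 \left(16 + 308\right) = \left(-3\right) 324 = -972$)
$\left(K{\left(-250 \right)} - 141399\right) \left(\left(-60\right) 80 y{\left(8 \right)} + 475288\right) = \left(-972 - 141399\right) \left(\left(-60\right) 80 \cdot 8 \left(-5 + 8\right) + 475288\right) = - 142371 \left(- 4800 \cdot 8 \cdot 3 + 475288\right) = - 142371 \left(\left(-4800\right) 24 + 475288\right) = - 142371 \left(-115200 + 475288\right) = \left(-142371\right) 360088 = -51266088648$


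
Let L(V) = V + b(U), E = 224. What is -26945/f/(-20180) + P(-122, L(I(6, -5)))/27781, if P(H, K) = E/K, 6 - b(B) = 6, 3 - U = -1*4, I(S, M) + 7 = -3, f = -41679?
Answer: -19588800773/23366105153820 ≈ -0.00083834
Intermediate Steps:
I(S, M) = -10 (I(S, M) = -7 - 3 = -10)
U = 7 (U = 3 - (-1)*4 = 3 - 1*(-4) = 3 + 4 = 7)
b(B) = 0 (b(B) = 6 - 1*6 = 6 - 6 = 0)
L(V) = V (L(V) = V + 0 = V)
P(H, K) = 224/K
-26945/f/(-20180) + P(-122, L(I(6, -5)))/27781 = -26945/(-41679)/(-20180) + (224/(-10))/27781 = -26945*(-1/41679)*(-1/20180) + (224*(-1/10))*(1/27781) = (26945/41679)*(-1/20180) - 112/5*1/27781 = -5389/168216444 - 112/138905 = -19588800773/23366105153820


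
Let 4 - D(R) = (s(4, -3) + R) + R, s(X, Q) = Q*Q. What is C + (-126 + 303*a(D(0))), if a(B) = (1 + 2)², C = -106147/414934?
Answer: 1079137187/414934 ≈ 2600.7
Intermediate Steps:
s(X, Q) = Q²
C = -106147/414934 (C = -106147*1/414934 = -106147/414934 ≈ -0.25582)
D(R) = -5 - 2*R (D(R) = 4 - (((-3)² + R) + R) = 4 - ((9 + R) + R) = 4 - (9 + 2*R) = 4 + (-9 - 2*R) = -5 - 2*R)
a(B) = 9 (a(B) = 3² = 9)
C + (-126 + 303*a(D(0))) = -106147/414934 + (-126 + 303*9) = -106147/414934 + (-126 + 2727) = -106147/414934 + 2601 = 1079137187/414934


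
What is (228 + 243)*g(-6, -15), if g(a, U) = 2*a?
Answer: -5652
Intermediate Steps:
(228 + 243)*g(-6, -15) = (228 + 243)*(2*(-6)) = 471*(-12) = -5652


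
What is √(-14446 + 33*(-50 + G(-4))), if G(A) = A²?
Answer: 4*I*√973 ≈ 124.77*I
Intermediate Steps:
√(-14446 + 33*(-50 + G(-4))) = √(-14446 + 33*(-50 + (-4)²)) = √(-14446 + 33*(-50 + 16)) = √(-14446 + 33*(-34)) = √(-14446 - 1122) = √(-15568) = 4*I*√973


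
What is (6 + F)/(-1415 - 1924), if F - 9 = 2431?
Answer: -2446/3339 ≈ -0.73255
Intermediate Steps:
F = 2440 (F = 9 + 2431 = 2440)
(6 + F)/(-1415 - 1924) = (6 + 2440)/(-1415 - 1924) = 2446/(-3339) = 2446*(-1/3339) = -2446/3339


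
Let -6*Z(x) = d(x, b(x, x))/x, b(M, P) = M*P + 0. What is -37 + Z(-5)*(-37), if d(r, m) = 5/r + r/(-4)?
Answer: -4477/120 ≈ -37.308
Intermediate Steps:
b(M, P) = M*P
d(r, m) = 5/r - r/4 (d(r, m) = 5/r + r*(-¼) = 5/r - r/4)
Z(x) = -(5/x - x/4)/(6*x)
-37 + Z(-5)*(-37) = -37 + ((1/24)*(-20 + (-5)²)/(-5)²)*(-37) = -37 + ((1/24)*(1/25)*(-20 + 25))*(-37) = -37 + ((1/24)*(1/25)*5)*(-37) = -37 + (1/120)*(-37) = -37 - 37/120 = -4477/120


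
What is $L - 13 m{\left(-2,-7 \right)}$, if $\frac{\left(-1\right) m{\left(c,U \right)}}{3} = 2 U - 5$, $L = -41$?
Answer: $-782$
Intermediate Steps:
$m{\left(c,U \right)} = 15 - 6 U$ ($m{\left(c,U \right)} = - 3 \left(2 U - 5\right) = - 3 \left(-5 + 2 U\right) = 15 - 6 U$)
$L - 13 m{\left(-2,-7 \right)} = -41 - 13 \left(15 - -42\right) = -41 - 13 \left(15 + 42\right) = -41 - 741 = -782$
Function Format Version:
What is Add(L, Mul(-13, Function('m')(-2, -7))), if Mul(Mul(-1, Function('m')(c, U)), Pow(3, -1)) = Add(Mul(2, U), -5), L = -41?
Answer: -782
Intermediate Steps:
Function('m')(c, U) = Add(15, Mul(-6, U)) (Function('m')(c, U) = Mul(-3, Add(Mul(2, U), -5)) = Mul(-3, Add(-5, Mul(2, U))) = Add(15, Mul(-6, U)))
Add(L, Mul(-13, Function('m')(-2, -7))) = Add(-41, Mul(-13, Add(15, Mul(-6, -7)))) = Add(-41, Mul(-13, Add(15, 42))) = Add(-41, Mul(-13, 57)) = Add(-41, -741) = -782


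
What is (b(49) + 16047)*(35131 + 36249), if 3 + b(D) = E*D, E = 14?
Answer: 1194187400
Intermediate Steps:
b(D) = -3 + 14*D
(b(49) + 16047)*(35131 + 36249) = ((-3 + 14*49) + 16047)*(35131 + 36249) = ((-3 + 686) + 16047)*71380 = (683 + 16047)*71380 = 16730*71380 = 1194187400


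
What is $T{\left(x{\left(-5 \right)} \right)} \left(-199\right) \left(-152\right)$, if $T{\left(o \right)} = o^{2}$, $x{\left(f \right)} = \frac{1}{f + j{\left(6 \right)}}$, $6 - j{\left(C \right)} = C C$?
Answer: $\frac{30248}{1225} \approx 24.692$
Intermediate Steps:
$j{\left(C \right)} = 6 - C^{2}$ ($j{\left(C \right)} = 6 - C C = 6 - C^{2}$)
$x{\left(f \right)} = \frac{1}{-30 + f}$ ($x{\left(f \right)} = \frac{1}{f + \left(6 - 6^{2}\right)} = \frac{1}{f + \left(6 - 36\right)} = \frac{1}{f - 30} = \frac{1}{-30 + f}$)
$T{\left(x{\left(-5 \right)} \right)} \left(-199\right) \left(-152\right) = \left(\frac{1}{-30 - 5}\right)^{2} \left(-199\right) \left(-152\right) = \left(\frac{1}{-35}\right)^{2} \left(-199\right) \left(-152\right) = \left(- \frac{1}{35}\right)^{2} \left(-199\right) \left(-152\right) = \frac{1}{1225} \left(-199\right) \left(-152\right) = \left(- \frac{199}{1225}\right) \left(-152\right) = \frac{30248}{1225}$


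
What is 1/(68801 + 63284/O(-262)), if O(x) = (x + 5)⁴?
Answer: 4362470401/300142326122485 ≈ 1.4535e-5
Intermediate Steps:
O(x) = (5 + x)⁴
1/(68801 + 63284/O(-262)) = 1/(68801 + 63284/((5 - 262)⁴)) = 1/(68801 + 63284/((-257)⁴)) = 1/(68801 + 63284/4362470401) = 1/(300142326122485/4362470401) = 4362470401/300142326122485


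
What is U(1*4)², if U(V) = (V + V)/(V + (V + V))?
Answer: 4/9 ≈ 0.44444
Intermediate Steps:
U(V) = ⅔ (U(V) = (2*V)/(V + 2*V) = (2*V)/((3*V)) = (2*V)*(1/(3*V)) = ⅔)
U(1*4)² = (⅔)² = 4/9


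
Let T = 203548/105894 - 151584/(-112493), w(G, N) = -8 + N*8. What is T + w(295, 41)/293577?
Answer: 1906417882137410/582864533829189 ≈ 3.2708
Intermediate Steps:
w(G, N) = -8 + 8*N
T = 19474780630/5956166871 (T = 203548*(1/105894) - 151584*(-1/112493) = 101774/52947 + 151584/112493 = 19474780630/5956166871 ≈ 3.2697)
T + w(295, 41)/293577 = 19474780630/5956166871 + (-8 + 8*41)/293577 = 19474780630/5956166871 + (-8 + 328)*(1/293577) = 19474780630/5956166871 + 320*(1/293577) = 19474780630/5956166871 + 320/293577 = 1906417882137410/582864533829189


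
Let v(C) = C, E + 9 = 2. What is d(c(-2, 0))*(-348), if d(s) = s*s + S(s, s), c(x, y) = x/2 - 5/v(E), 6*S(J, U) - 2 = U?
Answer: -6264/49 ≈ -127.84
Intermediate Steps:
E = -7 (E = -9 + 2 = -7)
S(J, U) = ⅓ + U/6
c(x, y) = 5/7 + x/2 (c(x, y) = x/2 - 5/(-7) = x*(½) - 5*(-⅐) = x/2 + 5/7 = 5/7 + x/2)
d(s) = ⅓ + s² + s/6 (d(s) = s*s + (⅓ + s/6) = s² + (⅓ + s/6) = ⅓ + s² + s/6)
d(c(-2, 0))*(-348) = (⅓ + (5/7 + (½)*(-2))² + (5/7 + (½)*(-2))/6)*(-348) = (⅓ + (5/7 - 1)² + (5/7 - 1)/6)*(-348) = (⅓ + (-2/7)² + (⅙)*(-2/7))*(-348) = (⅓ + 4/49 - 1/21)*(-348) = (18/49)*(-348) = -6264/49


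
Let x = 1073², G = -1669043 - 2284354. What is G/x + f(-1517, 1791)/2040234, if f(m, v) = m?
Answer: -8067601540991/2348980570986 ≈ -3.4345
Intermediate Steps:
G = -3953397
x = 1151329
G/x + f(-1517, 1791)/2040234 = -3953397/1151329 - 1517/2040234 = -8067601540991/2348980570986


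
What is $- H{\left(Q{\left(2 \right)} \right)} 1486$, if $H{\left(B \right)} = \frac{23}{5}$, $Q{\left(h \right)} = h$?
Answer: $- \frac{34178}{5} \approx -6835.6$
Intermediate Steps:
$H{\left(B \right)} = \frac{23}{5}$ ($H{\left(B \right)} = 23 \cdot \frac{1}{5} = \frac{23}{5}$)
$- H{\left(Q{\left(2 \right)} \right)} 1486 = - \frac{23 \cdot 1486}{5} = \left(-1\right) \frac{34178}{5} = - \frac{34178}{5}$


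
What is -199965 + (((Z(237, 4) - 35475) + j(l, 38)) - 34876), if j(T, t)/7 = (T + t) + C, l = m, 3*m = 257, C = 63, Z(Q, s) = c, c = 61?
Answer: -806845/3 ≈ -2.6895e+5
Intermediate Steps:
Z(Q, s) = 61
m = 257/3 (m = (⅓)*257 = 257/3 ≈ 85.667)
l = 257/3 ≈ 85.667
j(T, t) = 441 + 7*T + 7*t (j(T, t) = 7*((T + t) + 63) = 7*(63 + T + t) = 441 + 7*T + 7*t)
-199965 + (((Z(237, 4) - 35475) + j(l, 38)) - 34876) = -199965 + (((61 - 35475) + (441 + 7*(257/3) + 7*38)) - 34876) = -199965 + ((-35414 + (441 + 1799/3 + 266)) - 34876) = -199965 + ((-35414 + 3920/3) - 34876) = -199965 + (-102322/3 - 34876) = -199965 - 206950/3 = -806845/3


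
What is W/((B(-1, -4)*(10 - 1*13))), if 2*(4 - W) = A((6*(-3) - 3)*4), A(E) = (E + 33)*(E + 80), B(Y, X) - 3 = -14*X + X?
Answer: 98/165 ≈ 0.59394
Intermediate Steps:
B(Y, X) = 3 - 13*X (B(Y, X) = 3 + (-14*X + X) = 3 - 13*X)
A(E) = (33 + E)*(80 + E)
W = -98 (W = 4 - (2640 + ((6*(-3) - 3)*4)² + 113*((6*(-3) - 3)*4))/2 = 4 - (2640 + ((-18 - 3)*4)² + 113*((-18 - 3)*4))/2 = 4 - (2640 + (-21*4)² + 113*(-21*4))/2 = 4 - (2640 + (-84)² + 113*(-84))/2 = 4 - (2640 + 7056 - 9492)/2 = 4 - ½*204 = 4 - 102 = -98)
W/((B(-1, -4)*(10 - 1*13))) = -98*1/((3 - 13*(-4))*(10 - 1*13)) = -98*1/((3 + 52)*(10 - 13)) = -98/(55*(-3)) = -98/(-165) = -98*(-1/165) = 98/165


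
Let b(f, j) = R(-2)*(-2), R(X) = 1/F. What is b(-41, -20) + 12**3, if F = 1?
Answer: 1726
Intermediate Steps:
R(X) = 1 (R(X) = 1/1 = 1)
b(f, j) = -2 (b(f, j) = 1*(-2) = -2)
b(-41, -20) + 12**3 = -2 + 12**3 = -2 + 1728 = 1726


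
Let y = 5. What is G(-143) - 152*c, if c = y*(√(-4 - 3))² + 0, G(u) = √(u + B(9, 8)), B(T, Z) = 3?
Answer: 5320 + 2*I*√35 ≈ 5320.0 + 11.832*I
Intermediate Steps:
G(u) = √(3 + u) (G(u) = √(u + 3) = √(3 + u))
c = -35 (c = 5*(√(-4 - 3))² + 0 = 5*(√(-7))² + 0 = 5*(I*√7)² + 0 = 5*(-7) + 0 = -35 + 0 = -35)
G(-143) - 152*c = √(3 - 143) - 152*(-35) = √(-140) - 1*(-5320) = 2*I*√35 + 5320 = 5320 + 2*I*√35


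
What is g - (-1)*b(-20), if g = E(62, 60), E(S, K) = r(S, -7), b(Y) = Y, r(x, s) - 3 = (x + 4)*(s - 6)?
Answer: -875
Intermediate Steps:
r(x, s) = 3 + (-6 + s)*(4 + x) (r(x, s) = 3 + (x + 4)*(s - 6) = 3 + (4 + x)*(-6 + s) = 3 + (-6 + s)*(4 + x))
E(S, K) = -49 - 13*S (E(S, K) = -21 - 6*S + 4*(-7) - 7*S = -21 - 6*S - 28 - 7*S = -49 - 13*S)
g = -855 (g = -49 - 13*62 = -49 - 806 = -855)
g - (-1)*b(-20) = -855 - (-1)*(-20) = -855 - 1*20 = -855 - 20 = -875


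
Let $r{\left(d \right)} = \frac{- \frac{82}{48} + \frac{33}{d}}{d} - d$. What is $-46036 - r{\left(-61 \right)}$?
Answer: $- \frac{4116649781}{89304} \approx -46097.0$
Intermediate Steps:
$r{\left(d \right)} = - d + \frac{- \frac{41}{24} + \frac{33}{d}}{d}$ ($r{\left(d \right)} = \frac{\left(-82\right) \frac{1}{48} + \frac{33}{d}}{d} - d = \frac{- \frac{41}{24} + \frac{33}{d}}{d} - d = - d + \frac{- \frac{41}{24} + \frac{33}{d}}{d}$)
$-46036 - r{\left(-61 \right)} = -46036 - \left(\left(-1\right) \left(-61\right) + \frac{33}{3721} - \frac{41}{24 \left(-61\right)}\right) = -46036 - \left(61 + 33 \cdot \frac{1}{3721} - - \frac{41}{1464}\right) = -46036 - \left(61 + \frac{33}{3721} + \frac{41}{1464}\right) = -46036 - \frac{5450837}{89304} = - \frac{4116649781}{89304}$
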